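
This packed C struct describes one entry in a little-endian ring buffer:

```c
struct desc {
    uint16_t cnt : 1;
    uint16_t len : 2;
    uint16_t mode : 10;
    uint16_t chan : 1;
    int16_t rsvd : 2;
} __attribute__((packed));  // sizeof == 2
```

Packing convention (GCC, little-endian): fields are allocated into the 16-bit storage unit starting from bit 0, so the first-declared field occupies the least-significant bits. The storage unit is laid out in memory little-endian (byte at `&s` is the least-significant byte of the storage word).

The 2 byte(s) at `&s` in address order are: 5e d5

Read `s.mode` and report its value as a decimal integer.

[0]=0x5e [1]=0xd5 (little-endian) → word 0xd55e
cnt:1 @ bit 0 → (0xd55e>>0)&0x1 = 0x0
len:2 @ bit 1 → (0xd55e>>1)&0x3 = 0x3
mode:10 @ bit 3 → (0xd55e>>3)&0x3ff = 0x2ab  ←
chan:1 @ bit 13 → (0xd55e>>13)&0x1 = 0x0
rsvd:2 @ bit 14 → (0xd55e>>14)&0x3 = 0x3

683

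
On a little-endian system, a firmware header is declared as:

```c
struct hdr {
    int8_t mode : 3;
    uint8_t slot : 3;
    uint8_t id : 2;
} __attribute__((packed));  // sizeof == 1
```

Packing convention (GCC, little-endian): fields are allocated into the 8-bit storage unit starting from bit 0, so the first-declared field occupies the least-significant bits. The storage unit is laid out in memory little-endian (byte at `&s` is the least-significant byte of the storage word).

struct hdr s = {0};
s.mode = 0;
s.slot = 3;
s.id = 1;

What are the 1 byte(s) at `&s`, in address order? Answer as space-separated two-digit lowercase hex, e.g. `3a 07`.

mode (3b) val=0 bits=0x0 at bit 0: 0x00
slot (3b) val=3 bits=0x3 at bit 3: 0x18
id (2b) val=1 bits=0x1 at bit 6: 0x58
word = 0x58 → little-endian bytes:
  [0]=0x58

58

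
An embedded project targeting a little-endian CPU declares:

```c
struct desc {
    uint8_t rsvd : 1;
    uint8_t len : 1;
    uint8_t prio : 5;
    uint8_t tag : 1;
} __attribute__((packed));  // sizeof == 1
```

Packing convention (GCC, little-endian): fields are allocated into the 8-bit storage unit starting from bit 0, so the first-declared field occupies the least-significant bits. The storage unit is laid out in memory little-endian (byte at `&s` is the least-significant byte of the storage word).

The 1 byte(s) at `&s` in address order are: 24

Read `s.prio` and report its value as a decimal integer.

[0]=0x24 (little-endian) → word 0x24
rsvd [0+:1] = (word>>0) & 0x1 = 0
len [1+:1] = (word>>1) & 0x1 = 0
prio [2+:5] = (word>>2) & 0x1f = 9  ←
tag [7+:1] = (word>>7) & 0x1 = 0

9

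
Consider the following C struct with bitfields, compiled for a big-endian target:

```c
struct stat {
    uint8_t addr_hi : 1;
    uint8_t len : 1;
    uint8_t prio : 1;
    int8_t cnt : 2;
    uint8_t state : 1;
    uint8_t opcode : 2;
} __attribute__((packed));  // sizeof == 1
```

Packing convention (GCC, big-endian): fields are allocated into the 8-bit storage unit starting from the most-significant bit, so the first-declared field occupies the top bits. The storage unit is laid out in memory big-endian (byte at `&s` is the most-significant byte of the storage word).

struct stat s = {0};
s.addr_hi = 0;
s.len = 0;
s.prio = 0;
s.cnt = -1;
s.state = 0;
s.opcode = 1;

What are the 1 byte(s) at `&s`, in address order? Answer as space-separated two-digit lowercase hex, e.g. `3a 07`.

19

addr_hi (1b) val=0 bits=0x0 at bit 7: 0x00
len (1b) val=0 bits=0x0 at bit 6: 0x00
prio (1b) val=0 bits=0x0 at bit 5: 0x00
cnt (2b) val=-1 bits=0x3 at bit 3: 0x18
state (1b) val=0 bits=0x0 at bit 2: 0x18
opcode (2b) val=1 bits=0x1 at bit 0: 0x19
word = 0x19 → big-endian bytes:
  [0]=0x19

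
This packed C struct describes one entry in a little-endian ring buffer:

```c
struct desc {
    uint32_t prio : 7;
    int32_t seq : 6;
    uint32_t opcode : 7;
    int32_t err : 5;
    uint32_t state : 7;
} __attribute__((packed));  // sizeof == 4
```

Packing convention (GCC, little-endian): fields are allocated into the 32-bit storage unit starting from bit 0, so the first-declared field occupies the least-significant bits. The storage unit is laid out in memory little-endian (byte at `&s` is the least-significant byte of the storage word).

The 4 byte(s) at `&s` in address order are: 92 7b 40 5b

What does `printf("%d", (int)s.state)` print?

[0]=0x92 [1]=0x7b [2]=0x40 [3]=0x5b (little-endian) → word 0x5b407b92
prio [0+:7] = (word>>0) & 0x7f = 18
seq [7+:6] = (word>>7) & 0x3f = 55
opcode [13+:7] = (word>>13) & 0x7f = 3
err [20+:5] = (word>>20) & 0x1f = 20
state [25+:7] = (word>>25) & 0x7f = 45  ←

45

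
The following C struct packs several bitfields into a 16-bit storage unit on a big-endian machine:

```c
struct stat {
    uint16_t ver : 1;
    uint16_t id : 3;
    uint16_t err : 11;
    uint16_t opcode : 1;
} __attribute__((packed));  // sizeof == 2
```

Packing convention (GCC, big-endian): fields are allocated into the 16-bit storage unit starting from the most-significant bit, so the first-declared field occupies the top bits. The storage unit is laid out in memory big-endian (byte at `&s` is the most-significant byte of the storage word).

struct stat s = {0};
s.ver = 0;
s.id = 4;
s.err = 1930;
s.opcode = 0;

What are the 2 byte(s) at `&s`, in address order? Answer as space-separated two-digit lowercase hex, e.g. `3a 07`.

4f 14

ver:1 = 0 → 0x0 << 15 → word 0x0000
id:3 = 4 → 0x4 << 12 → word 0x4000
err:11 = 1930 → 0x78a << 1 → word 0x4f14
opcode:1 = 0 → 0x0 << 0 → word 0x4f14
word = 0x4f14 → big-endian bytes:
  [0]=0x4f  [1]=0x14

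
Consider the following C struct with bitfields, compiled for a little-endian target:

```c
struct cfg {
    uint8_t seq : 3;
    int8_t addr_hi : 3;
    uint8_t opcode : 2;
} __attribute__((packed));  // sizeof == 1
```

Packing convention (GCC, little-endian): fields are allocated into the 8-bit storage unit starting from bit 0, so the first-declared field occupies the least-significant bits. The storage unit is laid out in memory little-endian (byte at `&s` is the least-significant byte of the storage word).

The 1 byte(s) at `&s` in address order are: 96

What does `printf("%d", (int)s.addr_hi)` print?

[0]=0x96 (little-endian) → word 0x96
seq:3 @ bit 0 → (0x96>>0)&0x7 = 0x6
addr_hi:3 @ bit 3 → (0x96>>3)&0x7 = 0x2  ←
opcode:2 @ bit 6 → (0x96>>6)&0x3 = 0x2
addr_hi signed 3b, MSB=0: value = 2

2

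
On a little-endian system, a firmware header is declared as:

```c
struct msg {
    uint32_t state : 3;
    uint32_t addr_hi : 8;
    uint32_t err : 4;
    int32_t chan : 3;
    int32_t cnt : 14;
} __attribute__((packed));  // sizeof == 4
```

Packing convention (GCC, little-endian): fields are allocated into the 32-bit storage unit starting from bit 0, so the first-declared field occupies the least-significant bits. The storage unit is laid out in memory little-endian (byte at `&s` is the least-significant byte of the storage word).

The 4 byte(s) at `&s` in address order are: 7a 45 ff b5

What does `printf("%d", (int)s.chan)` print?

-2

[0]=0x7a [1]=0x45 [2]=0xff [3]=0xb5 (little-endian) → word 0xb5ff457a
state [0+:3] = (word>>0) & 0x7 = 2
addr_hi [3+:8] = (word>>3) & 0xff = 175
err [11+:4] = (word>>11) & 0xf = 8
chan [15+:3] = (word>>15) & 0x7 = 6  ←
cnt [18+:14] = (word>>18) & 0x3fff = 11647
chan signed 3b, MSB=1: 6 - 8 = -2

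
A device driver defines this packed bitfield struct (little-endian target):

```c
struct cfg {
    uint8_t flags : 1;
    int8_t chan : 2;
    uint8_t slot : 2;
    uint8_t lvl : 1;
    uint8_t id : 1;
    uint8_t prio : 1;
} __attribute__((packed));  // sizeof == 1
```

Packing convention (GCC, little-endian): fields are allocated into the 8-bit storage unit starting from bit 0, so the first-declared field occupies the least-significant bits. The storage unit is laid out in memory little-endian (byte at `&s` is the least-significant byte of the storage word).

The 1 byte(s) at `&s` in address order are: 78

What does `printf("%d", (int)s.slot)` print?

[0]=0x78 (little-endian) → word 0x78
flags [0+:1] = (word>>0) & 0x1 = 0
chan [1+:2] = (word>>1) & 0x3 = 0
slot [3+:2] = (word>>3) & 0x3 = 3  ←
lvl [5+:1] = (word>>5) & 0x1 = 1
id [6+:1] = (word>>6) & 0x1 = 1
prio [7+:1] = (word>>7) & 0x1 = 0

3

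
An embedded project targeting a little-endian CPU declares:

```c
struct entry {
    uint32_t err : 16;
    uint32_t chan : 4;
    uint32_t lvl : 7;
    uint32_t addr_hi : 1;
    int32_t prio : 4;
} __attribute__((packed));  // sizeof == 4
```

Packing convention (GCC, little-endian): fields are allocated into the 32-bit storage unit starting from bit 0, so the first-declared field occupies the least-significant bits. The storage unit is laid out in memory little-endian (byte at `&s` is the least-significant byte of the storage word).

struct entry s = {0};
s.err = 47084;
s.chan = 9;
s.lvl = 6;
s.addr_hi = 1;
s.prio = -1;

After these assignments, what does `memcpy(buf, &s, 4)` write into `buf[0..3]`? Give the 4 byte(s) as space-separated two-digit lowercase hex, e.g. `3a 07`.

ec b7 69 f8

err (16b) val=47084 bits=0xb7ec at bit 0: 0x0000b7ec
chan (4b) val=9 bits=0x9 at bit 16: 0x0009b7ec
lvl (7b) val=6 bits=0x6 at bit 20: 0x0069b7ec
addr_hi (1b) val=1 bits=0x1 at bit 27: 0x0869b7ec
prio (4b) val=-1 bits=0xf at bit 28: 0xf869b7ec
word = 0xf869b7ec → little-endian bytes:
  [0]=0xec  [1]=0xb7  [2]=0x69  [3]=0xf8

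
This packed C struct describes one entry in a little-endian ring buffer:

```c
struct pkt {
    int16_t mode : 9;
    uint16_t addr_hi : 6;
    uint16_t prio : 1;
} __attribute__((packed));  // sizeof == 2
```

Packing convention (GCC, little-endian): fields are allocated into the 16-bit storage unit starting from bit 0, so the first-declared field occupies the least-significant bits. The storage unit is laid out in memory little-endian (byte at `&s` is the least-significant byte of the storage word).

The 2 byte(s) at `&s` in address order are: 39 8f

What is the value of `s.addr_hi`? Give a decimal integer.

[0]=0x39 [1]=0x8f (little-endian) → word 0x8f39
mode:9 @ bit 0 → (0x8f39>>0)&0x1ff = 0x139
addr_hi:6 @ bit 9 → (0x8f39>>9)&0x3f = 0x7  ←
prio:1 @ bit 15 → (0x8f39>>15)&0x1 = 0x1

7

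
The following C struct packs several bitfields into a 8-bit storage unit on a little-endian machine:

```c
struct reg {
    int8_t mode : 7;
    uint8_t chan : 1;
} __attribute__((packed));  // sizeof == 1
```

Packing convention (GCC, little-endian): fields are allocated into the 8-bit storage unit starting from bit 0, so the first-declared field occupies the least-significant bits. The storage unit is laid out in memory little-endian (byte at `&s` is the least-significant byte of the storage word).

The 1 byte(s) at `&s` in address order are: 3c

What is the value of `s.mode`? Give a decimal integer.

[0]=0x3c (little-endian) → word 0x3c
mode [0+:7] = (word>>0) & 0x7f = 60  ←
chan [7+:1] = (word>>7) & 0x1 = 0
mode signed 7b, MSB=0: value = 60

60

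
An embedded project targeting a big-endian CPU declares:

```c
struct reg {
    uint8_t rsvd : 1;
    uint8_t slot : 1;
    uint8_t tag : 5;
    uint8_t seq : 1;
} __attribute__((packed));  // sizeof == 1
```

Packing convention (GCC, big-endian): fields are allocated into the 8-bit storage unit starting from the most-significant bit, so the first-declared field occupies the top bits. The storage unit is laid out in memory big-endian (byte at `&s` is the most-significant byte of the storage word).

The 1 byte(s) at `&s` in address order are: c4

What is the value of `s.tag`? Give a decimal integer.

2

[0]=0xc4 (big-endian) → word 0xc4
rsvd:1 @ bit 7 → (0xc4>>7)&0x1 = 0x1
slot:1 @ bit 6 → (0xc4>>6)&0x1 = 0x1
tag:5 @ bit 1 → (0xc4>>1)&0x1f = 0x2  ←
seq:1 @ bit 0 → (0xc4>>0)&0x1 = 0x0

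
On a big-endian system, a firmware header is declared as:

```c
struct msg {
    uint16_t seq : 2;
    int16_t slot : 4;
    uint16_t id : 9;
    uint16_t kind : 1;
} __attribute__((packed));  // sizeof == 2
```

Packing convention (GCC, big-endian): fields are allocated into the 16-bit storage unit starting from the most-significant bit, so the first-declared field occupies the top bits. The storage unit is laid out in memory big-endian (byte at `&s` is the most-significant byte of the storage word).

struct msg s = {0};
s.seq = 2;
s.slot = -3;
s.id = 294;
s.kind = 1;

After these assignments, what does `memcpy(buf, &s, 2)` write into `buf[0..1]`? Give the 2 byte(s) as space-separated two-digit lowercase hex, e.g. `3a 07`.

[14+:2] seq=2 & 0x3 = 0x2; word=0x8000
[10+:4] slot=-3 & 0xf = 0xd; word=0xb400
[1+:9] id=294 & 0x1ff = 0x126; word=0xb64c
[0+:1] kind=1 & 0x1 = 0x1; word=0xb64d
word = 0xb64d → big-endian bytes:
  [0]=0xb6  [1]=0x4d

b6 4d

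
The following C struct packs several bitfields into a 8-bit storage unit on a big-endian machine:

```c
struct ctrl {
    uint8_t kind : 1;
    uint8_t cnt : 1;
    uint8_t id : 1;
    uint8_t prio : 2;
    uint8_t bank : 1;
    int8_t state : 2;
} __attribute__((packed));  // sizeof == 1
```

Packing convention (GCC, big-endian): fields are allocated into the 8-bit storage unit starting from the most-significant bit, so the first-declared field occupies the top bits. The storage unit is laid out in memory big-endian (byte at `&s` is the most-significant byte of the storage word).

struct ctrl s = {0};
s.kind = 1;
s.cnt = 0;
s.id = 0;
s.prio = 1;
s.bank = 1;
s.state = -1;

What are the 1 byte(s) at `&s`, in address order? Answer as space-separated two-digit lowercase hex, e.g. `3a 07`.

8f

kind (1b) val=1 bits=0x1 at bit 7: 0x80
cnt (1b) val=0 bits=0x0 at bit 6: 0x80
id (1b) val=0 bits=0x0 at bit 5: 0x80
prio (2b) val=1 bits=0x1 at bit 3: 0x88
bank (1b) val=1 bits=0x1 at bit 2: 0x8c
state (2b) val=-1 bits=0x3 at bit 0: 0x8f
word = 0x8f → big-endian bytes:
  [0]=0x8f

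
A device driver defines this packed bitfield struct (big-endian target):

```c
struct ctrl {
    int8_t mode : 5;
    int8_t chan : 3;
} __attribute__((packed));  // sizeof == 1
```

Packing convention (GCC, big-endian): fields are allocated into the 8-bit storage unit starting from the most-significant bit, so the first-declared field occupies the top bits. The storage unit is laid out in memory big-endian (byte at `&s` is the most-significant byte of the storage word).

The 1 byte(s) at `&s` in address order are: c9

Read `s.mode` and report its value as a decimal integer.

-7

[0]=0xc9 (big-endian) → word 0xc9
mode:5 @ bit 3 → (0xc9>>3)&0x1f = 0x19  ←
chan:3 @ bit 0 → (0xc9>>0)&0x7 = 0x1
mode signed 5b, MSB=1: 25 - 32 = -7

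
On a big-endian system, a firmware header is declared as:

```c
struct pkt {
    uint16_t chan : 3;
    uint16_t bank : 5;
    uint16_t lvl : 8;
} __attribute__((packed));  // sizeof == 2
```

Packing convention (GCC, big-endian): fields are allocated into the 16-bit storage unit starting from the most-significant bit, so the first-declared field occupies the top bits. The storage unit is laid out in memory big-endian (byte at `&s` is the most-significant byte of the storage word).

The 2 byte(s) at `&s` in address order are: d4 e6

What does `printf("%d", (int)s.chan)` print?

[0]=0xd4 [1]=0xe6 (big-endian) → word 0xd4e6
chan:3 @ bit 13 → (0xd4e6>>13)&0x7 = 0x6  ←
bank:5 @ bit 8 → (0xd4e6>>8)&0x1f = 0x14
lvl:8 @ bit 0 → (0xd4e6>>0)&0xff = 0xe6

6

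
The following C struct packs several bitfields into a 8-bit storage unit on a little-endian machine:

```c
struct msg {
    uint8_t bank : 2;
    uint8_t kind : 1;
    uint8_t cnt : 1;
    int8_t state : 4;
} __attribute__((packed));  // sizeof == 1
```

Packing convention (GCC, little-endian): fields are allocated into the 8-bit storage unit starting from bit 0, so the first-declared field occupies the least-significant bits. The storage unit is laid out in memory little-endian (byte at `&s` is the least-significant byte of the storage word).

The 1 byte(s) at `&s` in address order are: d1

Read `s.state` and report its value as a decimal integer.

-3

[0]=0xd1 (little-endian) → word 0xd1
bank [0+:2] = (word>>0) & 0x3 = 1
kind [2+:1] = (word>>2) & 0x1 = 0
cnt [3+:1] = (word>>3) & 0x1 = 0
state [4+:4] = (word>>4) & 0xf = 13  ←
state signed 4b, MSB=1: 13 - 16 = -3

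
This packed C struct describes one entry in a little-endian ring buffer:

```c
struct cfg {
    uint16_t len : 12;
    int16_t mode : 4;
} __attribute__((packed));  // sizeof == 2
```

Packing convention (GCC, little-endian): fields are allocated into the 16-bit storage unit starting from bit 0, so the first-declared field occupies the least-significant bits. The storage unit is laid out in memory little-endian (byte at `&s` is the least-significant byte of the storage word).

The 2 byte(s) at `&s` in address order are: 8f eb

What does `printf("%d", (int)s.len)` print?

2959

[0]=0x8f [1]=0xeb (little-endian) → word 0xeb8f
len:12 @ bit 0 → (0xeb8f>>0)&0xfff = 0xb8f  ←
mode:4 @ bit 12 → (0xeb8f>>12)&0xf = 0xe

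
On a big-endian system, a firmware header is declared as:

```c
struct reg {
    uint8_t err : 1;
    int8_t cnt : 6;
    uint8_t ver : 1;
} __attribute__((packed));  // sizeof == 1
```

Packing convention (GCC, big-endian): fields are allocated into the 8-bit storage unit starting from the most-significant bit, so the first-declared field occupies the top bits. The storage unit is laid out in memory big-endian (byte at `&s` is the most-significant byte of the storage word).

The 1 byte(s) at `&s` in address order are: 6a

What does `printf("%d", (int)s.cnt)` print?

[0]=0x6a (big-endian) → word 0x6a
err:1 @ bit 7 → (0x6a>>7)&0x1 = 0x0
cnt:6 @ bit 1 → (0x6a>>1)&0x3f = 0x35  ←
ver:1 @ bit 0 → (0x6a>>0)&0x1 = 0x0
cnt signed 6b, MSB=1: 53 - 64 = -11

-11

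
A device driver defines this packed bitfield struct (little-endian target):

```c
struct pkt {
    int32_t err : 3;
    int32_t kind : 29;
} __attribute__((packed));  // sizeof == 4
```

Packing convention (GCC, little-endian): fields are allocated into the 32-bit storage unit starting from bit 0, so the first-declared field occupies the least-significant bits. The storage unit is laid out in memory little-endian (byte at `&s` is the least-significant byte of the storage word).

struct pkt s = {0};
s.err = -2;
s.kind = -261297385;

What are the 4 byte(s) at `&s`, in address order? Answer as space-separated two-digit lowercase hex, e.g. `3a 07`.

err:3 = -2 → 0x6 << 0 → word 0x00000006
kind:29 = -261297385 → 0x106ceb17 << 3 → word 0x836758be
word = 0x836758be → little-endian bytes:
  [0]=0xbe  [1]=0x58  [2]=0x67  [3]=0x83

be 58 67 83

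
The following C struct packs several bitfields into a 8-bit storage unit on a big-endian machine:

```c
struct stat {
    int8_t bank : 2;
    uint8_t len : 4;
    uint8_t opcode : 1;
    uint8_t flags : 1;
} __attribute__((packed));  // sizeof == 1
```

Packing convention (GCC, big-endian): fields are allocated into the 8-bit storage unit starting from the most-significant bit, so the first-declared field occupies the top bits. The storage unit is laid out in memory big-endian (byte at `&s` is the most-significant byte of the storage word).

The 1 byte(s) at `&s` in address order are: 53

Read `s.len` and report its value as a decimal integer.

4

[0]=0x53 (big-endian) → word 0x53
bank [6+:2] = (word>>6) & 0x3 = 1
len [2+:4] = (word>>2) & 0xf = 4  ←
opcode [1+:1] = (word>>1) & 0x1 = 1
flags [0+:1] = (word>>0) & 0x1 = 1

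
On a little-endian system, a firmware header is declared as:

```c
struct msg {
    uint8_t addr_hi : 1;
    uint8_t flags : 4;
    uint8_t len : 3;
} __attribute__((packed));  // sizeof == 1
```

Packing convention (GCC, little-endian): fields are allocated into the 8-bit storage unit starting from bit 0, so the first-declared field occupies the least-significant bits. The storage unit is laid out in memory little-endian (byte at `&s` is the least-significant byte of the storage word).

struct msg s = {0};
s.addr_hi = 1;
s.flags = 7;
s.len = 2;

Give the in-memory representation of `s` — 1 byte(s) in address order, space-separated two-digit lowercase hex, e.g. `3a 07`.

4f

[0+:1] addr_hi=1 & 0x1 = 0x1; word=0x01
[1+:4] flags=7 & 0xf = 0x7; word=0x0f
[5+:3] len=2 & 0x7 = 0x2; word=0x4f
word = 0x4f → little-endian bytes:
  [0]=0x4f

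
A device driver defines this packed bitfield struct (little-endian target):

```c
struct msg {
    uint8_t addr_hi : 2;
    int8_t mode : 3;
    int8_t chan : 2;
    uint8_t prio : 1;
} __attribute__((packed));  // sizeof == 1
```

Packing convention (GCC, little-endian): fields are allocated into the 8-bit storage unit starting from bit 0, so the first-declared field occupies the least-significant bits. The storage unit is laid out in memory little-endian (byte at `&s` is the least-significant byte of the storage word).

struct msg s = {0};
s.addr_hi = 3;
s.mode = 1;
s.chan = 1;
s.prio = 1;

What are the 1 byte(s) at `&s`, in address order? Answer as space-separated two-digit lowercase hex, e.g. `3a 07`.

addr_hi:2 = 3 → 0x3 << 0 → word 0x03
mode:3 = 1 → 0x1 << 2 → word 0x07
chan:2 = 1 → 0x1 << 5 → word 0x27
prio:1 = 1 → 0x1 << 7 → word 0xa7
word = 0xa7 → little-endian bytes:
  [0]=0xa7

a7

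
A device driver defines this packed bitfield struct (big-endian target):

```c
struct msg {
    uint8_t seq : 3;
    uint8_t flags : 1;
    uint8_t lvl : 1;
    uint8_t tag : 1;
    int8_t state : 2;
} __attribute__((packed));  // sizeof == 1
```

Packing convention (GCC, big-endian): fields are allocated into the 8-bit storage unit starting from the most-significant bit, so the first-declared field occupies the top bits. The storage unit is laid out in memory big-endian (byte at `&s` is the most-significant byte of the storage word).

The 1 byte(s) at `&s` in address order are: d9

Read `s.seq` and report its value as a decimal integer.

6

[0]=0xd9 (big-endian) → word 0xd9
seq:3 @ bit 5 → (0xd9>>5)&0x7 = 0x6  ←
flags:1 @ bit 4 → (0xd9>>4)&0x1 = 0x1
lvl:1 @ bit 3 → (0xd9>>3)&0x1 = 0x1
tag:1 @ bit 2 → (0xd9>>2)&0x1 = 0x0
state:2 @ bit 0 → (0xd9>>0)&0x3 = 0x1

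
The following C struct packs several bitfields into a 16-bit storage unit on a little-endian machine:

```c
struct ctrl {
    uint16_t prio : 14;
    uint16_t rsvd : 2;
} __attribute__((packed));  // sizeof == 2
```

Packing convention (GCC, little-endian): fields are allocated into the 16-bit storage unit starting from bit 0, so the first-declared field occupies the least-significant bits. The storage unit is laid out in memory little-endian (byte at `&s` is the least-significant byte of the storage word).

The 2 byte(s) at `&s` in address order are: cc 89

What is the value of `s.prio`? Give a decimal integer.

2508

[0]=0xcc [1]=0x89 (little-endian) → word 0x89cc
prio:14 @ bit 0 → (0x89cc>>0)&0x3fff = 0x9cc  ←
rsvd:2 @ bit 14 → (0x89cc>>14)&0x3 = 0x2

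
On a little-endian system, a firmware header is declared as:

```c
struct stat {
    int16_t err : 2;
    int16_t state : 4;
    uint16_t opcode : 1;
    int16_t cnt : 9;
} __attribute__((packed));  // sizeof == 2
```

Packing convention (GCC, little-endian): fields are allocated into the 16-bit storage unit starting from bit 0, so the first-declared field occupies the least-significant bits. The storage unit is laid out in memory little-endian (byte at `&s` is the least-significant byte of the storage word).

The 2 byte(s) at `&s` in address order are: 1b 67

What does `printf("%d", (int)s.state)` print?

[0]=0x1b [1]=0x67 (little-endian) → word 0x671b
err [0+:2] = (word>>0) & 0x3 = 3
state [2+:4] = (word>>2) & 0xf = 6  ←
opcode [6+:1] = (word>>6) & 0x1 = 0
cnt [7+:9] = (word>>7) & 0x1ff = 206
state signed 4b, MSB=0: value = 6

6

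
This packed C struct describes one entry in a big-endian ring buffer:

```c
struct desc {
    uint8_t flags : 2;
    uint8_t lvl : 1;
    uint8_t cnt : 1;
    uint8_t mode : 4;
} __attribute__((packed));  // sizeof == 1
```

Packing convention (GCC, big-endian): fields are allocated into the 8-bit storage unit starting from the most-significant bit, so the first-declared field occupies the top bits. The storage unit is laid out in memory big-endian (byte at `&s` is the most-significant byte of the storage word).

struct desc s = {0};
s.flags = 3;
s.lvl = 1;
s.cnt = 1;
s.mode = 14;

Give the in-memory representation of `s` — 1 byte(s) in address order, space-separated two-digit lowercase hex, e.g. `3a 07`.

flags:2 = 3 → 0x3 << 6 → word 0xc0
lvl:1 = 1 → 0x1 << 5 → word 0xe0
cnt:1 = 1 → 0x1 << 4 → word 0xf0
mode:4 = 14 → 0xe << 0 → word 0xfe
word = 0xfe → big-endian bytes:
  [0]=0xfe

fe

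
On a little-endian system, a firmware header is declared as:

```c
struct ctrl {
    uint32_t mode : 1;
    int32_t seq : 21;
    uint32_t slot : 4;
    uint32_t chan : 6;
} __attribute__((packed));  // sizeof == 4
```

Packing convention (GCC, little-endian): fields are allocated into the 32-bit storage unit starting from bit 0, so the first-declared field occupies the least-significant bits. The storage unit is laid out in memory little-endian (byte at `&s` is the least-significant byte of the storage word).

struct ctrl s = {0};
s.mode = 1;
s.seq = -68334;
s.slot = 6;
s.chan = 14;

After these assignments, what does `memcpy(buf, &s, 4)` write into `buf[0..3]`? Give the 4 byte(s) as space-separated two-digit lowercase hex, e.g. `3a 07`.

mode (1b) val=1 bits=0x1 at bit 0: 0x00000001
seq (21b) val=-68334 bits=0x1ef512 at bit 1: 0x003dea25
slot (4b) val=6 bits=0x6 at bit 22: 0x01bdea25
chan (6b) val=14 bits=0xe at bit 26: 0x39bdea25
word = 0x39bdea25 → little-endian bytes:
  [0]=0x25  [1]=0xea  [2]=0xbd  [3]=0x39

25 ea bd 39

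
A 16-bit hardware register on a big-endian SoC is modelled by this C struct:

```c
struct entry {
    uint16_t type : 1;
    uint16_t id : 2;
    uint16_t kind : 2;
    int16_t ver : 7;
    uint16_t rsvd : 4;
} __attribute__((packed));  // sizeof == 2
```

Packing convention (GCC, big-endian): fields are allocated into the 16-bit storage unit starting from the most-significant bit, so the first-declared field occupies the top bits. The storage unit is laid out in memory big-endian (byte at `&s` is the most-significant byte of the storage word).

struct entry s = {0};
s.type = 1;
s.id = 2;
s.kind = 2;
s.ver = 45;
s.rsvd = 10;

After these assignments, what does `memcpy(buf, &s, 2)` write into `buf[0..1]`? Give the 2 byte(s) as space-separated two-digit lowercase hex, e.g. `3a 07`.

[15+:1] type=1 & 0x1 = 0x1; word=0x8000
[13+:2] id=2 & 0x3 = 0x2; word=0xc000
[11+:2] kind=2 & 0x3 = 0x2; word=0xd000
[4+:7] ver=45 & 0x7f = 0x2d; word=0xd2d0
[0+:4] rsvd=10 & 0xf = 0xa; word=0xd2da
word = 0xd2da → big-endian bytes:
  [0]=0xd2  [1]=0xda

d2 da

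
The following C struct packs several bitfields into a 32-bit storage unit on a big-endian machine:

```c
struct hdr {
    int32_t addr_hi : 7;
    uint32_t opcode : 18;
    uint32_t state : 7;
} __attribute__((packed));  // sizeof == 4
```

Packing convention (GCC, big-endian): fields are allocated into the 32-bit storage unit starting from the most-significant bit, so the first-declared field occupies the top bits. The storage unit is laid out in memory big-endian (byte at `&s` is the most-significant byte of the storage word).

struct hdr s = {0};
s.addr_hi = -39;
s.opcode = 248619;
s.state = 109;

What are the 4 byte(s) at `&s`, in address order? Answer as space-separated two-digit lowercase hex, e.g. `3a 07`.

b3 e5 95 ed

[25+:7] addr_hi=-39 & 0x7f = 0x59; word=0xb2000000
[7+:18] opcode=248619 & 0x3ffff = 0x3cb2b; word=0xb3e59580
[0+:7] state=109 & 0x7f = 0x6d; word=0xb3e595ed
word = 0xb3e595ed → big-endian bytes:
  [0]=0xb3  [1]=0xe5  [2]=0x95  [3]=0xed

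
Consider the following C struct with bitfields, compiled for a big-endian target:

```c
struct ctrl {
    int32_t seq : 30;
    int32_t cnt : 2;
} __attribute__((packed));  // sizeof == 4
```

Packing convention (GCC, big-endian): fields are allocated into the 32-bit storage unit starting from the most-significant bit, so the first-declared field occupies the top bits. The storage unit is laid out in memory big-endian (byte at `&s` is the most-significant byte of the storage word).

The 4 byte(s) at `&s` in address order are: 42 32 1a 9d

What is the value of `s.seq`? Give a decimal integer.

277644967

[0]=0x42 [1]=0x32 [2]=0x1a [3]=0x9d (big-endian) → word 0x42321a9d
seq [2+:30] = (word>>2) & 0x3fffffff = 277644967  ←
cnt [0+:2] = (word>>0) & 0x3 = 1
seq signed 30b, MSB=0: value = 277644967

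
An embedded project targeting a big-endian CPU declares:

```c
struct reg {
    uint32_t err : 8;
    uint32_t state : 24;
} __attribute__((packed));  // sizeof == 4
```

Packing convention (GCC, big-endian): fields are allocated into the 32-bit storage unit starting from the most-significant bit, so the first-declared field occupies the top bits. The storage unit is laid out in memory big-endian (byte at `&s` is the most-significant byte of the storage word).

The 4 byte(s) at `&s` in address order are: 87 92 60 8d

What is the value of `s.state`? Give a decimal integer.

9592973

[0]=0x87 [1]=0x92 [2]=0x60 [3]=0x8d (big-endian) → word 0x8792608d
err:8 @ bit 24 → (0x8792608d>>24)&0xff = 0x87
state:24 @ bit 0 → (0x8792608d>>0)&0xffffff = 0x92608d  ←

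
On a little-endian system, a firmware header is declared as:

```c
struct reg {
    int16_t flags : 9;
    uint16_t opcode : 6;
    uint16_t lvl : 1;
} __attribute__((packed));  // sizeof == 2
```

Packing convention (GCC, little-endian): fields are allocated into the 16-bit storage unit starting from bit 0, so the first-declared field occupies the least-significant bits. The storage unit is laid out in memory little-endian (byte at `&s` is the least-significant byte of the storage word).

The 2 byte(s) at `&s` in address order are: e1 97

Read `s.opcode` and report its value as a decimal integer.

[0]=0xe1 [1]=0x97 (little-endian) → word 0x97e1
flags:9 @ bit 0 → (0x97e1>>0)&0x1ff = 0x1e1
opcode:6 @ bit 9 → (0x97e1>>9)&0x3f = 0xb  ←
lvl:1 @ bit 15 → (0x97e1>>15)&0x1 = 0x1

11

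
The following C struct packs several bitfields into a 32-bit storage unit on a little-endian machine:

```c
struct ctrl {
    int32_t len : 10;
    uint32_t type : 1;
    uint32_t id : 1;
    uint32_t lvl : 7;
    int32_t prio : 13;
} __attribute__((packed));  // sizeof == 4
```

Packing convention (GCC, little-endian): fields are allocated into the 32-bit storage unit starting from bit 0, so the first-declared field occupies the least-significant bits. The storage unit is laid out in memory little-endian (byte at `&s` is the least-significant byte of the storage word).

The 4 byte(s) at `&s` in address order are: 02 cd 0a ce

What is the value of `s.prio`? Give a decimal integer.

[0]=0x02 [1]=0xcd [2]=0x0a [3]=0xce (little-endian) → word 0xce0acd02
len [0+:10] = (word>>0) & 0x3ff = 258
type [10+:1] = (word>>10) & 0x1 = 1
id [11+:1] = (word>>11) & 0x1 = 1
lvl [12+:7] = (word>>12) & 0x7f = 44
prio [19+:13] = (word>>19) & 0x1fff = 6593  ←
prio signed 13b, MSB=1: 6593 - 8192 = -1599

-1599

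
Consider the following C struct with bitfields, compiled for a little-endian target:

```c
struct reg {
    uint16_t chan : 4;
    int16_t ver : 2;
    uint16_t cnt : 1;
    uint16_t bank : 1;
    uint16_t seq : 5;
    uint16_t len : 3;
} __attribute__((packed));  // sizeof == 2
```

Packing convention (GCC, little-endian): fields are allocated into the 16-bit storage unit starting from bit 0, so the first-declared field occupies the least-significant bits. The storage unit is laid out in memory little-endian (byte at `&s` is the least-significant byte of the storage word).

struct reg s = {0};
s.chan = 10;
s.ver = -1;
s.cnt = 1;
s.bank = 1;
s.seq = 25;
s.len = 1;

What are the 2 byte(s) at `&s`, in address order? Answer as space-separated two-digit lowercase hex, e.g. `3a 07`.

chan:4 = 10 → 0xa << 0 → word 0x000a
ver:2 = -1 → 0x3 << 4 → word 0x003a
cnt:1 = 1 → 0x1 << 6 → word 0x007a
bank:1 = 1 → 0x1 << 7 → word 0x00fa
seq:5 = 25 → 0x19 << 8 → word 0x19fa
len:3 = 1 → 0x1 << 13 → word 0x39fa
word = 0x39fa → little-endian bytes:
  [0]=0xfa  [1]=0x39

fa 39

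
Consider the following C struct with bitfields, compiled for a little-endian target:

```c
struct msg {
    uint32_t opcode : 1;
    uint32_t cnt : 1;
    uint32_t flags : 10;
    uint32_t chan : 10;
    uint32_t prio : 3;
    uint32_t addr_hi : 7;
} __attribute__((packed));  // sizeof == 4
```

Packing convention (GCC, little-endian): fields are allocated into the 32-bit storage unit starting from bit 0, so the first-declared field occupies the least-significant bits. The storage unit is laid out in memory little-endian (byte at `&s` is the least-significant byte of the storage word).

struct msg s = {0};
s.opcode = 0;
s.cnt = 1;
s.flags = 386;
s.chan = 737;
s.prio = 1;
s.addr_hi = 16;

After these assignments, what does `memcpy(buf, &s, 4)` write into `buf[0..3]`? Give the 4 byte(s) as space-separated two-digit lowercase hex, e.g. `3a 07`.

opcode:1 = 0 → 0x0 << 0 → word 0x00000000
cnt:1 = 1 → 0x1 << 1 → word 0x00000002
flags:10 = 386 → 0x182 << 2 → word 0x0000060a
chan:10 = 737 → 0x2e1 << 12 → word 0x002e160a
prio:3 = 1 → 0x1 << 22 → word 0x006e160a
addr_hi:7 = 16 → 0x10 << 25 → word 0x206e160a
word = 0x206e160a → little-endian bytes:
  [0]=0x0a  [1]=0x16  [2]=0x6e  [3]=0x20

0a 16 6e 20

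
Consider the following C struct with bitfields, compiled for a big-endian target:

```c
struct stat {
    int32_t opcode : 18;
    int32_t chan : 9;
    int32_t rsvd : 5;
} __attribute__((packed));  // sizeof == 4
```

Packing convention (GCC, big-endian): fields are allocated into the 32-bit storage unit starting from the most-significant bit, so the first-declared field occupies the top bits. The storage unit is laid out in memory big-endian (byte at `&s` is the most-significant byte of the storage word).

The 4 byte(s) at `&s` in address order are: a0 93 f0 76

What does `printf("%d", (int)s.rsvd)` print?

-10

[0]=0xa0 [1]=0x93 [2]=0xf0 [3]=0x76 (big-endian) → word 0xa093f076
opcode:18 @ bit 14 → (0xa093f076>>14)&0x3ffff = 0x2824f
chan:9 @ bit 5 → (0xa093f076>>5)&0x1ff = 0x183
rsvd:5 @ bit 0 → (0xa093f076>>0)&0x1f = 0x16  ←
rsvd signed 5b, MSB=1: 22 - 32 = -10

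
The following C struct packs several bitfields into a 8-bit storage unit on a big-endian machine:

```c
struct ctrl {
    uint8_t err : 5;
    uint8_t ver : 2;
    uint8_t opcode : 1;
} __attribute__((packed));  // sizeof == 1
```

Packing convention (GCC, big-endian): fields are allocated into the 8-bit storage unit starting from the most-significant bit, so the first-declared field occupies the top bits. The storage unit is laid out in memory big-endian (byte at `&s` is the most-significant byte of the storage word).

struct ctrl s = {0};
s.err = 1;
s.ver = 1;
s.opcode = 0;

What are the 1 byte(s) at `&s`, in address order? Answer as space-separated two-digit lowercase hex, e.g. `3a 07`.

[3+:5] err=1 & 0x1f = 0x1; word=0x08
[1+:2] ver=1 & 0x3 = 0x1; word=0x0a
[0+:1] opcode=0 & 0x1 = 0x0; word=0x0a
word = 0x0a → big-endian bytes:
  [0]=0x0a

0a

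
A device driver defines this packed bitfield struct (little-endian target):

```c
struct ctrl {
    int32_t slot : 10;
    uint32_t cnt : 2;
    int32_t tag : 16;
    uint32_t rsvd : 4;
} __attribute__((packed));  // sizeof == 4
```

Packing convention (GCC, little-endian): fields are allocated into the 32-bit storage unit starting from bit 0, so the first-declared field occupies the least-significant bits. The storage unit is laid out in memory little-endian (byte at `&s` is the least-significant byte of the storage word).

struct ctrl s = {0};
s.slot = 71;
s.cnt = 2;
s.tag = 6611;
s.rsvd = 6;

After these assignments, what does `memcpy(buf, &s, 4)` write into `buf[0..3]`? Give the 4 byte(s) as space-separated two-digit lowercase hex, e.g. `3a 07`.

47 38 9d 61

slot (10b) val=71 bits=0x47 at bit 0: 0x00000047
cnt (2b) val=2 bits=0x2 at bit 10: 0x00000847
tag (16b) val=6611 bits=0x19d3 at bit 12: 0x019d3847
rsvd (4b) val=6 bits=0x6 at bit 28: 0x619d3847
word = 0x619d3847 → little-endian bytes:
  [0]=0x47  [1]=0x38  [2]=0x9d  [3]=0x61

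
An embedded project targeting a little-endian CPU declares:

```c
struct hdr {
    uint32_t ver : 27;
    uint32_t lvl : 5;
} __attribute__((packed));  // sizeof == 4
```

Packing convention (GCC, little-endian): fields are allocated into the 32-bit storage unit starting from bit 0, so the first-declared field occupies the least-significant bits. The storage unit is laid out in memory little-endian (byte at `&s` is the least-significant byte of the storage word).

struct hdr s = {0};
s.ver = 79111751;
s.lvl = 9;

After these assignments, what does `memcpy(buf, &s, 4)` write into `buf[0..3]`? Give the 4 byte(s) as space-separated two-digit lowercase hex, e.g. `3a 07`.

47 26 b7 4c

ver:27 = 79111751 → 0x4b72647 << 0 → word 0x04b72647
lvl:5 = 9 → 0x9 << 27 → word 0x4cb72647
word = 0x4cb72647 → little-endian bytes:
  [0]=0x47  [1]=0x26  [2]=0xb7  [3]=0x4c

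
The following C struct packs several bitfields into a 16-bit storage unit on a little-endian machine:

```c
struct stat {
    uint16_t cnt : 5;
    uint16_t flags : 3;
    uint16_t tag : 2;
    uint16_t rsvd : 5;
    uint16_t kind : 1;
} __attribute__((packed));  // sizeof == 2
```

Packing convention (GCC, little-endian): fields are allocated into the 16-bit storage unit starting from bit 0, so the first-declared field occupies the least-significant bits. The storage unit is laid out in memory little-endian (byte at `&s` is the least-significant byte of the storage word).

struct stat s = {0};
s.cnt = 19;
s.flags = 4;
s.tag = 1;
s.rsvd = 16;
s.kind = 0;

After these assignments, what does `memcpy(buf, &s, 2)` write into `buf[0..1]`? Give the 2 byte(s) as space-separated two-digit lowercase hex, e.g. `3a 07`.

cnt:5 = 19 → 0x13 << 0 → word 0x0013
flags:3 = 4 → 0x4 << 5 → word 0x0093
tag:2 = 1 → 0x1 << 8 → word 0x0193
rsvd:5 = 16 → 0x10 << 10 → word 0x4193
kind:1 = 0 → 0x0 << 15 → word 0x4193
word = 0x4193 → little-endian bytes:
  [0]=0x93  [1]=0x41

93 41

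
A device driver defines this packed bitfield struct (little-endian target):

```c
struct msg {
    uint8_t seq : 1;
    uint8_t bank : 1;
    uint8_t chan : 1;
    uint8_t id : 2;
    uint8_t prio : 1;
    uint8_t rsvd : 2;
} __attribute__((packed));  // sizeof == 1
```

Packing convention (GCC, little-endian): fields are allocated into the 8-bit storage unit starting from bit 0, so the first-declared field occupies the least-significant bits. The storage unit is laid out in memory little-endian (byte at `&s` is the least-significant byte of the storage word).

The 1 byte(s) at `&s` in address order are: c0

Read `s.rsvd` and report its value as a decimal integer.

[0]=0xc0 (little-endian) → word 0xc0
seq [0+:1] = (word>>0) & 0x1 = 0
bank [1+:1] = (word>>1) & 0x1 = 0
chan [2+:1] = (word>>2) & 0x1 = 0
id [3+:2] = (word>>3) & 0x3 = 0
prio [5+:1] = (word>>5) & 0x1 = 0
rsvd [6+:2] = (word>>6) & 0x3 = 3  ←

3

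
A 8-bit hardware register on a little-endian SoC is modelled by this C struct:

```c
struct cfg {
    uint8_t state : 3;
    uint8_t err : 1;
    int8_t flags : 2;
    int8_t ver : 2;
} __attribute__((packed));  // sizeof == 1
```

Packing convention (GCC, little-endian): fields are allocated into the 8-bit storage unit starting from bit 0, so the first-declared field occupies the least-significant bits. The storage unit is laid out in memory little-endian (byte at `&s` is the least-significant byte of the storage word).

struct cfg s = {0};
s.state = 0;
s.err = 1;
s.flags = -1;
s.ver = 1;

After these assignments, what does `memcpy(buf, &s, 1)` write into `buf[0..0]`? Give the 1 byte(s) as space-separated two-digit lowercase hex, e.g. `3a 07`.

state:3 = 0 → 0x0 << 0 → word 0x00
err:1 = 1 → 0x1 << 3 → word 0x08
flags:2 = -1 → 0x3 << 4 → word 0x38
ver:2 = 1 → 0x1 << 6 → word 0x78
word = 0x78 → little-endian bytes:
  [0]=0x78

78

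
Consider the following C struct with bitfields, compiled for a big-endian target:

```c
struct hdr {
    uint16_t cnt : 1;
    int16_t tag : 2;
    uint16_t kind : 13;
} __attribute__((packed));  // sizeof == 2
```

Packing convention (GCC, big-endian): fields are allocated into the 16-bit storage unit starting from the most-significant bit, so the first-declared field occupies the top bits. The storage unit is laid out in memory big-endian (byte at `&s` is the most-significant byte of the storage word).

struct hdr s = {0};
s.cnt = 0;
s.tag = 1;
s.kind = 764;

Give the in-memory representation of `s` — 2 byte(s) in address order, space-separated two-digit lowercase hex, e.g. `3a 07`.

22 fc

cnt (1b) val=0 bits=0x0 at bit 15: 0x0000
tag (2b) val=1 bits=0x1 at bit 13: 0x2000
kind (13b) val=764 bits=0x2fc at bit 0: 0x22fc
word = 0x22fc → big-endian bytes:
  [0]=0x22  [1]=0xfc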